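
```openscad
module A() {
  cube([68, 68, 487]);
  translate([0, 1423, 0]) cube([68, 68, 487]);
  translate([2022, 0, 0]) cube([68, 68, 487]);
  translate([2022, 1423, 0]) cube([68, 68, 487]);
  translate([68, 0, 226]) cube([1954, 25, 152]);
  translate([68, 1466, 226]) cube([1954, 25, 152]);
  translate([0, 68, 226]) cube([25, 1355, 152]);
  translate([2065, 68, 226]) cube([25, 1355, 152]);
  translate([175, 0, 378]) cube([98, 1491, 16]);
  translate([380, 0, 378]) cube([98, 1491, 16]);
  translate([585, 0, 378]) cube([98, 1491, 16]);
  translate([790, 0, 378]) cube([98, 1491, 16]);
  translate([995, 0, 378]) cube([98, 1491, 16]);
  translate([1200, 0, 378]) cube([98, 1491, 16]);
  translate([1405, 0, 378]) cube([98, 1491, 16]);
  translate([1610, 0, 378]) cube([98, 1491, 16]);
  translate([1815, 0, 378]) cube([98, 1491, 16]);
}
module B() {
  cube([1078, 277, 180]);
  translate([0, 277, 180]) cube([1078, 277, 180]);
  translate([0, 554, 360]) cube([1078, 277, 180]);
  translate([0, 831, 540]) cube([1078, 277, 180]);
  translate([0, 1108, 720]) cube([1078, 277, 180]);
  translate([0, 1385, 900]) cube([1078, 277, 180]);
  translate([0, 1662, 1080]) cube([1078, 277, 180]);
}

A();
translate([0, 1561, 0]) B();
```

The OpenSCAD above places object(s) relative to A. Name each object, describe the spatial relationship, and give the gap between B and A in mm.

The staircase's nearest face is 70 mm from the bed frame's +y face.

A is a bed frame. B is a staircase. The staircase is on the floor beside the bed frame on its +y side. The gap between the staircase and the bed frame is 70 mm.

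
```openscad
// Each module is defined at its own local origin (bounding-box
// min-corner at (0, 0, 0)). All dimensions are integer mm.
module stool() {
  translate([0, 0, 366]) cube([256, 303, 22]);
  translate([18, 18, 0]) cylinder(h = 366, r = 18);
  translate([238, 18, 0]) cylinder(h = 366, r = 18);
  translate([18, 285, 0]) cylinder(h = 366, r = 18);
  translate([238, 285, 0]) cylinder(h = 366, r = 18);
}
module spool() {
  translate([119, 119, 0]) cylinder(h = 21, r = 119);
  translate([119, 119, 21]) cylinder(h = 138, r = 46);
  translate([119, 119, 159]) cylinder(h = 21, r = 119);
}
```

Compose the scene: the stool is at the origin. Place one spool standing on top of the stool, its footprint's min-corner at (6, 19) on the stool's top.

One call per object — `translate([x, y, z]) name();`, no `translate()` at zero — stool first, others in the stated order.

stool();
translate([6, 19, 388]) spool();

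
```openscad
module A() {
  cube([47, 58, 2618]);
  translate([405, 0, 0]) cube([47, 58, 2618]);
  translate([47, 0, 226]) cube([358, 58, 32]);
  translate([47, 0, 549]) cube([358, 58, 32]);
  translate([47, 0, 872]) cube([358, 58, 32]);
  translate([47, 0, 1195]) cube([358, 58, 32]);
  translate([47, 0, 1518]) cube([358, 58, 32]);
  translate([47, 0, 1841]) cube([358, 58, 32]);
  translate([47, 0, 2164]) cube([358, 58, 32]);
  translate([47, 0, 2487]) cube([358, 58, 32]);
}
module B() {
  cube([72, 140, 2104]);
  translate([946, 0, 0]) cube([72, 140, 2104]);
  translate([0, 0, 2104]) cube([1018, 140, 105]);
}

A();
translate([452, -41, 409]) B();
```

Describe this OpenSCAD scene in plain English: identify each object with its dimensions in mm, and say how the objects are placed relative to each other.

A is a wooden ladder with two side rails of 47×58 mm section and 2618 mm height, set 452 mm apart overall. Between them run 8 rectangular rungs (58 mm deep, 32 mm thick), front faces flush with the rails' −y face. The bottom of the first rung is 226 mm above the floor and each subsequent rung is 323 mm higher than the one below.

B is a door frame. The clear opening is 874 mm wide and 2104 mm high. Two 72 mm wide jambs, 140 mm deep, stand either side of the opening from the floor to the top of the opening. A 105 mm thick head sits across the top of both jambs, spanning the full outside width of the frame.

The door frame is beside the ladder with their tops flush at z = 2618.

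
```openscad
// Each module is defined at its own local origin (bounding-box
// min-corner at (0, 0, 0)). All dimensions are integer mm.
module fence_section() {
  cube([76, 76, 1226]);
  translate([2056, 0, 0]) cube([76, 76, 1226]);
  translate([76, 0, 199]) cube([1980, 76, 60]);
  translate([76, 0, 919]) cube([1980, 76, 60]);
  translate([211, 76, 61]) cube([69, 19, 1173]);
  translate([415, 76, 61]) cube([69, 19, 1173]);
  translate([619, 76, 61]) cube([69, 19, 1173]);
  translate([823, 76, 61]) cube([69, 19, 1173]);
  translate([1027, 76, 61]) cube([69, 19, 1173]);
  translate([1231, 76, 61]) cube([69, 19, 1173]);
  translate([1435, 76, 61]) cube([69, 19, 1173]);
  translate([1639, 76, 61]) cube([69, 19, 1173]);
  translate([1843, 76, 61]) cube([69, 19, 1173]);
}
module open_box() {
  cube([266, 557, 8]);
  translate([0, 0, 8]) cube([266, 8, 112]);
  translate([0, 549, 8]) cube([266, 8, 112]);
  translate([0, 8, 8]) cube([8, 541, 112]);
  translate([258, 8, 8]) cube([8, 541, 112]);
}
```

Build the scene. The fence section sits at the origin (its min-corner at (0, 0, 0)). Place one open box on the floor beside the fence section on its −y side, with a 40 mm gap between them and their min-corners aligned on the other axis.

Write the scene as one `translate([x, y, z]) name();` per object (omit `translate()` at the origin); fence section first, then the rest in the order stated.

fence_section();
translate([0, -597, 0]) open_box();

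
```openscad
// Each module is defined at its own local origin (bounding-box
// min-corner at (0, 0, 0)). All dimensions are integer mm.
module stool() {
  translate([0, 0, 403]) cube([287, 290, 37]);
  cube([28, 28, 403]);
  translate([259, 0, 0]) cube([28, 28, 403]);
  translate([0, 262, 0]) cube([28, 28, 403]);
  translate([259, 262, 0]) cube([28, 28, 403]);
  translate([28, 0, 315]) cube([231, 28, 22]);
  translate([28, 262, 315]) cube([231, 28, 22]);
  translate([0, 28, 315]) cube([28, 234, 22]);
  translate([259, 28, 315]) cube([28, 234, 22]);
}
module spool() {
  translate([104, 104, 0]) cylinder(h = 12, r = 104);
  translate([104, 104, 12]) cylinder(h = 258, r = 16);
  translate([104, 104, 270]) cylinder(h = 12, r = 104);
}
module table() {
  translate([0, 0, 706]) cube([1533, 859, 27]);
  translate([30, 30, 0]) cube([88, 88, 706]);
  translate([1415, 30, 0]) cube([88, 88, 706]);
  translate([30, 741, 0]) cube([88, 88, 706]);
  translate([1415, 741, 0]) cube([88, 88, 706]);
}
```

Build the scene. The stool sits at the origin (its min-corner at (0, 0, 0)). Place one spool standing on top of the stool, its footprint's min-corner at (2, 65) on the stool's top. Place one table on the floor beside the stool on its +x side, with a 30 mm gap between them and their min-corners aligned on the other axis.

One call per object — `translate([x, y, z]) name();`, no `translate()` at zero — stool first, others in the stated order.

stool();
translate([2, 65, 440]) spool();
translate([317, 0, 0]) table();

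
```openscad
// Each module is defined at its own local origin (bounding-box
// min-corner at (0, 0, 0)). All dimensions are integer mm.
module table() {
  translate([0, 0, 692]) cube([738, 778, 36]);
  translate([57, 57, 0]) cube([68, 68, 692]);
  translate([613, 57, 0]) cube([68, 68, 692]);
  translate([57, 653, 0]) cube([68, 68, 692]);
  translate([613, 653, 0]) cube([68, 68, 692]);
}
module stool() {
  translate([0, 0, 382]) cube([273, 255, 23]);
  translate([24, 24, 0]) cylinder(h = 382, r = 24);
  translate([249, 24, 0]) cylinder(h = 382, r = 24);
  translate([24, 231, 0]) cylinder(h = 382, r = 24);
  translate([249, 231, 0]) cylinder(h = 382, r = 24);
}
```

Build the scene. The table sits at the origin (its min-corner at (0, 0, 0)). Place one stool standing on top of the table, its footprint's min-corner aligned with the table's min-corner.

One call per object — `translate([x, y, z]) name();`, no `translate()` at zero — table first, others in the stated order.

table();
translate([0, 0, 728]) stool();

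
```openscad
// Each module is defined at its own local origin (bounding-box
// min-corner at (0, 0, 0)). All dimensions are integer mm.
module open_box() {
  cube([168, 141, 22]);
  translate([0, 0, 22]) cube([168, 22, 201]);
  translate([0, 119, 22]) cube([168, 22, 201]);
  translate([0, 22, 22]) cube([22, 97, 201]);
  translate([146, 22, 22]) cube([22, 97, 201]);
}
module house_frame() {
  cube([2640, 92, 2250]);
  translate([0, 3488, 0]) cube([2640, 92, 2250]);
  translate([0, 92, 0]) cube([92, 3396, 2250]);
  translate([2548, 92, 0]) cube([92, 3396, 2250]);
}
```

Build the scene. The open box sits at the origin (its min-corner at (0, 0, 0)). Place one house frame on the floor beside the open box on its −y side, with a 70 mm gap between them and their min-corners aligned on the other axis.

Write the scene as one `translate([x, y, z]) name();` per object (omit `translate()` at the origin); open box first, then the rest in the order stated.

open_box();
translate([0, -3650, 0]) house_frame();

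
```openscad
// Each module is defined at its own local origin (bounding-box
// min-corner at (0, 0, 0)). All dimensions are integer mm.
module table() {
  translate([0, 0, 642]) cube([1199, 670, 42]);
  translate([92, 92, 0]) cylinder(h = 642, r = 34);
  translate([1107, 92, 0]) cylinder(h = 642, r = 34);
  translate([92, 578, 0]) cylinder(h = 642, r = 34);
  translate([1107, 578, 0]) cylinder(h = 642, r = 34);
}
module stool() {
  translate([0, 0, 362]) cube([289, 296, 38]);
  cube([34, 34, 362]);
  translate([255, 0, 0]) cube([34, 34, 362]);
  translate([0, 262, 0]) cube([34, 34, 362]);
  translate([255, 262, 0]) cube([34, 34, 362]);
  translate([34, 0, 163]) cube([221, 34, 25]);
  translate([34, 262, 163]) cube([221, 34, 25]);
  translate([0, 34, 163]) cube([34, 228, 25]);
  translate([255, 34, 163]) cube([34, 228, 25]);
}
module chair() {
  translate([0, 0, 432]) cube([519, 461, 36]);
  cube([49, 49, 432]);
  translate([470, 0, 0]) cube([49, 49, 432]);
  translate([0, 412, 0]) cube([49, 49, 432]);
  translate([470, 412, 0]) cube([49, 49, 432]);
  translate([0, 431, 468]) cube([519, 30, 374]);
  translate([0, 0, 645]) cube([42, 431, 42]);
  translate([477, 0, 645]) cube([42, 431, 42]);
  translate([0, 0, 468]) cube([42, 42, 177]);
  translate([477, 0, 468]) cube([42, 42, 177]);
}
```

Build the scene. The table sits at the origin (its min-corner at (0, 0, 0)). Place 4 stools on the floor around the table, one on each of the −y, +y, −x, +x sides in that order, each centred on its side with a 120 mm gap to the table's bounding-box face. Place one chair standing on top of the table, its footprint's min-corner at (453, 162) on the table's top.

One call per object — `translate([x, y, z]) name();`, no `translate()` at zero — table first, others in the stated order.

table();
translate([455, -416, 0]) stool();
translate([455, 790, 0]) stool();
translate([-409, 187, 0]) stool();
translate([1319, 187, 0]) stool();
translate([453, 162, 684]) chair();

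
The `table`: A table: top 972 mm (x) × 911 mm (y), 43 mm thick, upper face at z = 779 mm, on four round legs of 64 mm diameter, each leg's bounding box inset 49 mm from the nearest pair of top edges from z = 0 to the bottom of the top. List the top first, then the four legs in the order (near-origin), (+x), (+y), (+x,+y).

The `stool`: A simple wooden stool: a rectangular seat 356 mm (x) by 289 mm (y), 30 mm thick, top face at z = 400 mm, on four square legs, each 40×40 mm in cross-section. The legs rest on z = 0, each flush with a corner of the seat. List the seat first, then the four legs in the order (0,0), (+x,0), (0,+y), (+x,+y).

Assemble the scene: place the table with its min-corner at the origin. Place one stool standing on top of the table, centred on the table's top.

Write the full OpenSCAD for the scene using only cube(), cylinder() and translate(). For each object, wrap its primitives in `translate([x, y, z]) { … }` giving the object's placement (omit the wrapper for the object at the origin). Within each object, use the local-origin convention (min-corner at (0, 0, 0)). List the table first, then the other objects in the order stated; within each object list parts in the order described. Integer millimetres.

translate([0, 0, 736]) cube([972, 911, 43]);
translate([81, 81, 0]) cylinder(h = 736, r = 32);
translate([891, 81, 0]) cylinder(h = 736, r = 32);
translate([81, 830, 0]) cylinder(h = 736, r = 32);
translate([891, 830, 0]) cylinder(h = 736, r = 32);
translate([308, 311, 779]) {
  translate([0, 0, 370]) cube([356, 289, 30]);
  cube([40, 40, 370]);
  translate([316, 0, 0]) cube([40, 40, 370]);
  translate([0, 249, 0]) cube([40, 40, 370]);
  translate([316, 249, 0]) cube([40, 40, 370]);
}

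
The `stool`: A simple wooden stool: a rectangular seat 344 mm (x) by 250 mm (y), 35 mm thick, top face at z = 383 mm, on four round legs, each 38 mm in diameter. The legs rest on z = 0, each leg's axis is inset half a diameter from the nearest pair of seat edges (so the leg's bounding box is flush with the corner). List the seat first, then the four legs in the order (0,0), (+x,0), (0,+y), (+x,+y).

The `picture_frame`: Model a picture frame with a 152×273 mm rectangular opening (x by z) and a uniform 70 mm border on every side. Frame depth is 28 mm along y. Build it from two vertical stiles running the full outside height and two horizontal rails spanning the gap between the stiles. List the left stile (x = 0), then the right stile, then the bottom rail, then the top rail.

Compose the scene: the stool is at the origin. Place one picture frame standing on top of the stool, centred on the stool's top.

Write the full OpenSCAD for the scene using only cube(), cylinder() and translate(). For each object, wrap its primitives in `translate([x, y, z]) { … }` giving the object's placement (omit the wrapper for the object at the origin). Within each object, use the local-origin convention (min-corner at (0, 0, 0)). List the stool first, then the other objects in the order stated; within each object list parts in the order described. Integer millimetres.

translate([0, 0, 348]) cube([344, 250, 35]);
translate([19, 19, 0]) cylinder(h = 348, r = 19);
translate([325, 19, 0]) cylinder(h = 348, r = 19);
translate([19, 231, 0]) cylinder(h = 348, r = 19);
translate([325, 231, 0]) cylinder(h = 348, r = 19);
translate([26, 111, 383]) {
  cube([70, 28, 413]);
  translate([222, 0, 0]) cube([70, 28, 413]);
  translate([70, 0, 0]) cube([152, 28, 70]);
  translate([70, 0, 343]) cube([152, 28, 70]);
}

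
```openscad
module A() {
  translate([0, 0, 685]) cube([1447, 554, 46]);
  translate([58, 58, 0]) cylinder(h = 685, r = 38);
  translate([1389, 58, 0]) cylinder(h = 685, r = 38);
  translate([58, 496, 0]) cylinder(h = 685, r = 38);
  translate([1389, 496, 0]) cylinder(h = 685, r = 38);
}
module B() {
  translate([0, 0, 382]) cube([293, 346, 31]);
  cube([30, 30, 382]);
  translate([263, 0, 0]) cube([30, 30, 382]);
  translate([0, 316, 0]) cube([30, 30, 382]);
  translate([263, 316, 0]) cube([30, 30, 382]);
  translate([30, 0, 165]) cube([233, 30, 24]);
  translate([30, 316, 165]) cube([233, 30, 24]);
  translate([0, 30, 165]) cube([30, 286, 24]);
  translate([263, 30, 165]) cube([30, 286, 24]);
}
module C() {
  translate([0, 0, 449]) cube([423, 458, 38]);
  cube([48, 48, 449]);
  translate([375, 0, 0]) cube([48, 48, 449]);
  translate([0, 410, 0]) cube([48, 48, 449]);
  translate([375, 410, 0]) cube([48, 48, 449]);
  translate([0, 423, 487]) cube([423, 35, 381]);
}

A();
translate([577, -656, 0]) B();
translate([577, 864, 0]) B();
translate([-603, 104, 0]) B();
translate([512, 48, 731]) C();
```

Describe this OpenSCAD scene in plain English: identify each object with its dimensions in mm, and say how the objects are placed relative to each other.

A is a rectangular dining table. The top is 1447×554×46 mm with its upper surface at z = 731 mm. It stands on four round legs of 76 mm diameter, each leg's bounding box inset 20 mm from the nearest pair of top edges, running from the floor to the underside of the top.

B is a four-legged stool. The seat is 293×346 mm, 31 mm thick, top at z = 413 mm. It stands on four square legs, each 30×30 mm in cross-section, from z = 0 to the seat underside, each flush with a corner of the seat. Four stretchers, 30 mm wide and 24 mm tall, connect adjacent legs with their undersides at z = 165 mm, each running between the inner faces of the legs it joins and aligned with the legs' outer faces on the other axis.

C is a chair: 423×458 mm seat, 38 mm thick, top at z = 487 mm, on four 48 mm square corner legs flush with the seat edges. A 35 mm thick backrest slab spans the full seat width, extending 381 mm above the seat top, its back face flush with the seat's +y edge.

Three stools sit around the table at the −y, +y, −x sides. The chair is on top of the table, centred.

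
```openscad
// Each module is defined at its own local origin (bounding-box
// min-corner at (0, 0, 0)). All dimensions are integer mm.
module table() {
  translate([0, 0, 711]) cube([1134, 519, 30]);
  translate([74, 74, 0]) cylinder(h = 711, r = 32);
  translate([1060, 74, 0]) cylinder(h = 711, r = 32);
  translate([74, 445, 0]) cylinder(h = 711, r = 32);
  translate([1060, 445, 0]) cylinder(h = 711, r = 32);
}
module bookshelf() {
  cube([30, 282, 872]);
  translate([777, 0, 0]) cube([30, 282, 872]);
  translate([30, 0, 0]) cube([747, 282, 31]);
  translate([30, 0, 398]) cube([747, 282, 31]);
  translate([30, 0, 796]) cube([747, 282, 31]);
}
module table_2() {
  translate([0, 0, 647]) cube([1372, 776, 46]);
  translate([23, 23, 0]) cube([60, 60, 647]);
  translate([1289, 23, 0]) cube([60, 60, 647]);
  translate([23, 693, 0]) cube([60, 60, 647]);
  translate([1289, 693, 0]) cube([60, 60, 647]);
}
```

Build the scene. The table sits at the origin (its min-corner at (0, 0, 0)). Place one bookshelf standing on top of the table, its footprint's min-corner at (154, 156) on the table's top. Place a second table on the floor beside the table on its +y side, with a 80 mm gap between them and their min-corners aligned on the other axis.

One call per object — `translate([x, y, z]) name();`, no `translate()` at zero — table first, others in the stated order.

table();
translate([154, 156, 741]) bookshelf();
translate([0, 599, 0]) table_2();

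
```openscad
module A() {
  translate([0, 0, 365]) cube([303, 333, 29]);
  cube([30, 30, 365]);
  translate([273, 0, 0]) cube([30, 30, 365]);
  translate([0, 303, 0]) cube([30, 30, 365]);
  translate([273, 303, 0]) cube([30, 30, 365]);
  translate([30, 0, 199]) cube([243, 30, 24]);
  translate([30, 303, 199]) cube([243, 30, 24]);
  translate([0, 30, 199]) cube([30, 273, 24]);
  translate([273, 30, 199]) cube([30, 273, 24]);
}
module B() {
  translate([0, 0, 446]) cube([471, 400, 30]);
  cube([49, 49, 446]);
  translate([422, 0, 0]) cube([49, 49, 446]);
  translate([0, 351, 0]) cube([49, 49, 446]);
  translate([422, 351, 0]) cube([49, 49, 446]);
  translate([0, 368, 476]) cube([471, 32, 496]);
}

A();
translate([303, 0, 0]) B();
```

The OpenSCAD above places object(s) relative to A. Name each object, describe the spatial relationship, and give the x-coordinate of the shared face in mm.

A is a stool. B is a chair. The chair is against the stool's +x side, with their −y faces flush. The x-coordinate of the shared face is 303 mm.

The stool's +x face and the chair's −x face are both at x = 303 mm.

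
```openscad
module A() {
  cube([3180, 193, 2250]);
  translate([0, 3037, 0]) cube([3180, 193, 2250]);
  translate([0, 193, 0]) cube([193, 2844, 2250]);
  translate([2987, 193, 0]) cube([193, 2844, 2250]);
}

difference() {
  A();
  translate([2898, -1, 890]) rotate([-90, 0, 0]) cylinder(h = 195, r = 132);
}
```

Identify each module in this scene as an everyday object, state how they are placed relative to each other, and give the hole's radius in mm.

A is a house frame. The house frame has a circular hole through its front wall. The hole's radius is 132 mm.

The subtracted cylinder has r = 132 mm.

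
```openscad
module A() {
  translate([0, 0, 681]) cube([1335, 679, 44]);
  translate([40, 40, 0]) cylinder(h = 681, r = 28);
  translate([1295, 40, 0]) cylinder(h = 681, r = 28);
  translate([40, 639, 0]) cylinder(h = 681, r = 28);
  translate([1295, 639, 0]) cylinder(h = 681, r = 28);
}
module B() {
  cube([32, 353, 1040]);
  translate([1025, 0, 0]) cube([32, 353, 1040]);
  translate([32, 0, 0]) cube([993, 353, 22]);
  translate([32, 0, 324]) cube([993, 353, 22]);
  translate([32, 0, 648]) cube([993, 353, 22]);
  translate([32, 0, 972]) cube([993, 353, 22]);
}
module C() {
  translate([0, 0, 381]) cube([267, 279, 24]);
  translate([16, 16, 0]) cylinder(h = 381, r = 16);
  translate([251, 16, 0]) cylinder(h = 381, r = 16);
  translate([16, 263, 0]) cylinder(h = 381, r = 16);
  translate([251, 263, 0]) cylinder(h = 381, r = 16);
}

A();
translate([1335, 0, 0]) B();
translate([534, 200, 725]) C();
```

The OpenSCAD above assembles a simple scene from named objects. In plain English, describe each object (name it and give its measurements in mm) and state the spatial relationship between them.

A is a table: top 1335 mm (x) × 679 mm (y), 44 mm thick, upper face at z = 725 mm, on four round legs of 56 mm diameter, each leg's bounding box inset 12 mm from the nearest pair of top edges, running from z = 0 to the bottom of the top.

B is a bookshelf 1057 mm wide overall, 353 mm deep and 1040 mm tall. The two sides are 32 mm thick vertical panels. 4 horizontal shelves of 22 mm thickness span between the inner faces of the sides; the lowest shelf sits on the floor and shelves are stacked with a clear vertical gap of 302 mm between each pair.

C is a simple wooden stool: a rectangular seat 267 mm (x) by 279 mm (y), 24 mm thick, top face at z = 405 mm, on four round legs, each 32 mm in diameter. The legs rest on z = 0, each leg's axis is inset half a diameter from the nearest pair of seat edges (so the leg's bounding box is flush with the corner).

The bookshelf is against the table's +x side, with their −y faces flush. The stool is on top of the table, centred.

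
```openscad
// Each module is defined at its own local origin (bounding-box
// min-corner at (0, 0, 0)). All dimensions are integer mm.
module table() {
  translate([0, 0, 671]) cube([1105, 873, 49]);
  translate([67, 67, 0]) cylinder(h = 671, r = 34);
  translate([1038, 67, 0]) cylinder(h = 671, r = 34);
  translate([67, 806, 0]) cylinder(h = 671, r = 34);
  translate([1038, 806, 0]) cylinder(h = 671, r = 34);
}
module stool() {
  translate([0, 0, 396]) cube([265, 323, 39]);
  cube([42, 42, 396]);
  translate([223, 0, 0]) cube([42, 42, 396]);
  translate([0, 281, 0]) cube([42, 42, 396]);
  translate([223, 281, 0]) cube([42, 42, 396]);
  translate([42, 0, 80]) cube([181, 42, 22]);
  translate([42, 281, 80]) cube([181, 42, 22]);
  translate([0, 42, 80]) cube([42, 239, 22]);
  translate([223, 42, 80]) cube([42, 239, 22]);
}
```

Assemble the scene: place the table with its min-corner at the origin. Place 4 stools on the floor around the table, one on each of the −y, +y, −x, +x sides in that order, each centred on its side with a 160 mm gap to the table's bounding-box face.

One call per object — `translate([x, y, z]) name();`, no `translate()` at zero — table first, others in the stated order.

table();
translate([420, -483, 0]) stool();
translate([420, 1033, 0]) stool();
translate([-425, 275, 0]) stool();
translate([1265, 275, 0]) stool();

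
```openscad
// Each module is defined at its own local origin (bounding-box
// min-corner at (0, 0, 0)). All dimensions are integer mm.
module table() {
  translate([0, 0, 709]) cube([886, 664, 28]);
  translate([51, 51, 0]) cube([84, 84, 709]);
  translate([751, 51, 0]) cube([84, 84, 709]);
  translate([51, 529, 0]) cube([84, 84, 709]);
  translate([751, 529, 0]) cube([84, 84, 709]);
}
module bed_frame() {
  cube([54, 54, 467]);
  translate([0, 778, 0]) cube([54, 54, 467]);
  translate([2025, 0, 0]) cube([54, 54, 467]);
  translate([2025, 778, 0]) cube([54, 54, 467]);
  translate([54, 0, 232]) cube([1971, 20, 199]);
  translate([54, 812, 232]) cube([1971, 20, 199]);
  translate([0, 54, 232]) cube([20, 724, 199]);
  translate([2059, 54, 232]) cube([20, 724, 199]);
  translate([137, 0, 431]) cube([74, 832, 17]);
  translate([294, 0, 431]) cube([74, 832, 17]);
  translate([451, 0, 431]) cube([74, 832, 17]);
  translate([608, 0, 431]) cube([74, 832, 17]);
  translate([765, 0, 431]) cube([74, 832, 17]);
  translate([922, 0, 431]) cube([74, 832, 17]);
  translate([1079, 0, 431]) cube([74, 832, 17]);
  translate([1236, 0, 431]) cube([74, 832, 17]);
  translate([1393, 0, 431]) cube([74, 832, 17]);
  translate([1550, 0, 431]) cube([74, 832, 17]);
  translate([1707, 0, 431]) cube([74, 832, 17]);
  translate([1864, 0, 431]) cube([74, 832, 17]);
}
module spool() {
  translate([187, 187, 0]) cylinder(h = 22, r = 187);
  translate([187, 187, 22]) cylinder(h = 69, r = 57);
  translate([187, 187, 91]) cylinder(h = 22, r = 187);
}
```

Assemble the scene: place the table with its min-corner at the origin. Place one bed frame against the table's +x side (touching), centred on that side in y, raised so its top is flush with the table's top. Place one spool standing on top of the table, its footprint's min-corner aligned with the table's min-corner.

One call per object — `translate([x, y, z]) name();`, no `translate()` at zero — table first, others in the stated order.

table();
translate([886, -84, 270]) bed_frame();
translate([0, 0, 737]) spool();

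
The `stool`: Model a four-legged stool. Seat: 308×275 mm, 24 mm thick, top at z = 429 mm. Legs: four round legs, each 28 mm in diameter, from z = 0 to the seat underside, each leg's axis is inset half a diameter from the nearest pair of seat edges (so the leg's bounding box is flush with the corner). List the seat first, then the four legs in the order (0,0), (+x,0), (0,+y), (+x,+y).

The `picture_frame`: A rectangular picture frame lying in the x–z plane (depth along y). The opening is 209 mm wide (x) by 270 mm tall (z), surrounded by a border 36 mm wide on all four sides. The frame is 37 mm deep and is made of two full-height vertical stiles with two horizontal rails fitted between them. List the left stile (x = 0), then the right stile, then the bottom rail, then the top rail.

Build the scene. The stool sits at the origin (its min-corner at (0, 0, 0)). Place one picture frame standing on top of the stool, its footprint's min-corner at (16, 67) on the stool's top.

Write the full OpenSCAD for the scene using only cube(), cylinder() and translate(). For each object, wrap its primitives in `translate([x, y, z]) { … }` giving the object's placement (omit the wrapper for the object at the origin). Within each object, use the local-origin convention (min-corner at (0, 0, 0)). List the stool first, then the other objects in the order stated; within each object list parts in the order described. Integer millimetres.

translate([0, 0, 405]) cube([308, 275, 24]);
translate([14, 14, 0]) cylinder(h = 405, r = 14);
translate([294, 14, 0]) cylinder(h = 405, r = 14);
translate([14, 261, 0]) cylinder(h = 405, r = 14);
translate([294, 261, 0]) cylinder(h = 405, r = 14);
translate([16, 67, 429]) {
  cube([36, 37, 342]);
  translate([245, 0, 0]) cube([36, 37, 342]);
  translate([36, 0, 0]) cube([209, 37, 36]);
  translate([36, 0, 306]) cube([209, 37, 36]);
}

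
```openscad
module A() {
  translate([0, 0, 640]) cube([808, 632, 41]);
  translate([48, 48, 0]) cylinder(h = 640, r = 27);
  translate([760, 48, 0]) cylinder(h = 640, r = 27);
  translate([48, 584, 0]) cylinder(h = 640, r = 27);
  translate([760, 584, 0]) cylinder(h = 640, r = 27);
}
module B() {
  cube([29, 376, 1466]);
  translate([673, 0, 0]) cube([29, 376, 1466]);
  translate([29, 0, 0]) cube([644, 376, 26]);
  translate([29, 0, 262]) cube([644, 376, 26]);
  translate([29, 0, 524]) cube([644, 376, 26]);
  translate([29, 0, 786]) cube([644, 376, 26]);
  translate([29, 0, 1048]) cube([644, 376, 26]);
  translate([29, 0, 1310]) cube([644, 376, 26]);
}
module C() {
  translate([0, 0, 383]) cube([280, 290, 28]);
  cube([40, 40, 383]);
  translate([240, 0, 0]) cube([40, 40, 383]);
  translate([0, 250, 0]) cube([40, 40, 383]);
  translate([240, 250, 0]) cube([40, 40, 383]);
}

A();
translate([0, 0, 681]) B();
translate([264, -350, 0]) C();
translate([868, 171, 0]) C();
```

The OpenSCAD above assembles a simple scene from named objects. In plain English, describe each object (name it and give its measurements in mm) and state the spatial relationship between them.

A is a rectangular dining table. The top is 808×632×41 mm with its upper surface at z = 681 mm. It stands on four round legs of 54 mm diameter, each leg's bounding box inset 21 mm from the nearest pair of top edges, running from the floor to the underside of the top.

B is a bookshelf 702 mm wide overall, 376 mm deep and 1466 mm tall. The two sides are 29 mm thick vertical panels. 6 horizontal shelves of 26 mm thickness span between the inner faces of the sides; the lowest shelf sits on the floor and shelves are stacked with a clear vertical gap of 236 mm between each pair.

C is a four-legged stool. The seat is 280×290 mm, 28 mm thick, top at z = 411 mm. It stands on four square legs, each 40×40 mm in cross-section, from z = 0 to the seat underside, each flush with a corner of the seat.

The bookshelf is on top of the table. Two stools sit around the table at the −y, +x sides.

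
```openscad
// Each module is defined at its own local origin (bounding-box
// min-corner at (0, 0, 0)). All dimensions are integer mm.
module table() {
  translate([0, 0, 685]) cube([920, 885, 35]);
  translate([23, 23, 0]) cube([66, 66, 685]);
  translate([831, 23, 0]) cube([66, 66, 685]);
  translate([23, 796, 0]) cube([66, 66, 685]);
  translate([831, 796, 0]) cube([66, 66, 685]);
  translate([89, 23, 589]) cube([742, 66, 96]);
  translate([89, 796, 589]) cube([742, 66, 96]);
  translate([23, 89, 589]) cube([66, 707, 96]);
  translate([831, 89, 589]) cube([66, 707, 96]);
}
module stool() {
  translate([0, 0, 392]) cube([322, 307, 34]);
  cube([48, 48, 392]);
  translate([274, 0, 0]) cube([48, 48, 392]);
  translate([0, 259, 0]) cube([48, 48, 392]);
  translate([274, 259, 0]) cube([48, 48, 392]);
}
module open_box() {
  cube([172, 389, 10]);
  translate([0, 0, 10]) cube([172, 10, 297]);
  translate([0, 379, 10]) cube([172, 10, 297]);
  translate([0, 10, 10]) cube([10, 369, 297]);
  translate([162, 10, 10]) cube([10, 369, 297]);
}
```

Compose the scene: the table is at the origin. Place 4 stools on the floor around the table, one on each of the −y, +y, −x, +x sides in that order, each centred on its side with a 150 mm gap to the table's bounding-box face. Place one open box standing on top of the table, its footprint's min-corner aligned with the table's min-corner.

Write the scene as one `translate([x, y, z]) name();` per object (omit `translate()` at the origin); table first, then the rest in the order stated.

table();
translate([299, -457, 0]) stool();
translate([299, 1035, 0]) stool();
translate([-472, 289, 0]) stool();
translate([1070, 289, 0]) stool();
translate([0, 0, 720]) open_box();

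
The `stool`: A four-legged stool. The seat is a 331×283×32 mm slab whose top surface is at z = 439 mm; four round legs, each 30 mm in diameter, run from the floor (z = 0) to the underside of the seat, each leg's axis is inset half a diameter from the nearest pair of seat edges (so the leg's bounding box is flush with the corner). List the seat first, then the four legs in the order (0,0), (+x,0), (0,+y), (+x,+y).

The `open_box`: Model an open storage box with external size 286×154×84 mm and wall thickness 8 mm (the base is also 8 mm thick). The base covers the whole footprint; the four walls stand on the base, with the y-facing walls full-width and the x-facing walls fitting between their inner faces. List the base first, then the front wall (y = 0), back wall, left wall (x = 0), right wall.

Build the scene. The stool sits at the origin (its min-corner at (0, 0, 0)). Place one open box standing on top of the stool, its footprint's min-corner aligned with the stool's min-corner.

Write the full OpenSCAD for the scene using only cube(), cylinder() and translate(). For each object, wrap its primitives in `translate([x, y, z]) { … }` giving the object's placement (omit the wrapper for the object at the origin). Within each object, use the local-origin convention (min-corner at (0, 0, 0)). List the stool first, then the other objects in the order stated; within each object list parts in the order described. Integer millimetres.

translate([0, 0, 407]) cube([331, 283, 32]);
translate([15, 15, 0]) cylinder(h = 407, r = 15);
translate([316, 15, 0]) cylinder(h = 407, r = 15);
translate([15, 268, 0]) cylinder(h = 407, r = 15);
translate([316, 268, 0]) cylinder(h = 407, r = 15);
translate([0, 0, 439]) {
  cube([286, 154, 8]);
  translate([0, 0, 8]) cube([286, 8, 76]);
  translate([0, 146, 8]) cube([286, 8, 76]);
  translate([0, 8, 8]) cube([8, 138, 76]);
  translate([278, 8, 8]) cube([8, 138, 76]);
}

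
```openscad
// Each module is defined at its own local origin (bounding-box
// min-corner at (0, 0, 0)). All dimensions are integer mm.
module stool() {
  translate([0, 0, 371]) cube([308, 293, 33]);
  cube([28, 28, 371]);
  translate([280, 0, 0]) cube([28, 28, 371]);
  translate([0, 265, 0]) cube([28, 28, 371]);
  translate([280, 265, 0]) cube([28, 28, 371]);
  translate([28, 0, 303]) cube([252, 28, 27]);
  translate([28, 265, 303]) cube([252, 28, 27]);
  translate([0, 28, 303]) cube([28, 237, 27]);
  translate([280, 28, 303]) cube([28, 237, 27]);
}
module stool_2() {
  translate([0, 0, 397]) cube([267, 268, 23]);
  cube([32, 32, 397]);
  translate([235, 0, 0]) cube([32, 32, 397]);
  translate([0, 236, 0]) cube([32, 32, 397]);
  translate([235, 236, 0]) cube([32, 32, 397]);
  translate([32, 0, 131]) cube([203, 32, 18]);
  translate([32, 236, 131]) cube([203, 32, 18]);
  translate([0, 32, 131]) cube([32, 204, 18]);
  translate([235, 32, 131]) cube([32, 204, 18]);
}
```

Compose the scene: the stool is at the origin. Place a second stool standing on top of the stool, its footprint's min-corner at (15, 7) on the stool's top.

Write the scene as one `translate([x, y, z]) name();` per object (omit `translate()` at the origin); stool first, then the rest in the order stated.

stool();
translate([15, 7, 404]) stool_2();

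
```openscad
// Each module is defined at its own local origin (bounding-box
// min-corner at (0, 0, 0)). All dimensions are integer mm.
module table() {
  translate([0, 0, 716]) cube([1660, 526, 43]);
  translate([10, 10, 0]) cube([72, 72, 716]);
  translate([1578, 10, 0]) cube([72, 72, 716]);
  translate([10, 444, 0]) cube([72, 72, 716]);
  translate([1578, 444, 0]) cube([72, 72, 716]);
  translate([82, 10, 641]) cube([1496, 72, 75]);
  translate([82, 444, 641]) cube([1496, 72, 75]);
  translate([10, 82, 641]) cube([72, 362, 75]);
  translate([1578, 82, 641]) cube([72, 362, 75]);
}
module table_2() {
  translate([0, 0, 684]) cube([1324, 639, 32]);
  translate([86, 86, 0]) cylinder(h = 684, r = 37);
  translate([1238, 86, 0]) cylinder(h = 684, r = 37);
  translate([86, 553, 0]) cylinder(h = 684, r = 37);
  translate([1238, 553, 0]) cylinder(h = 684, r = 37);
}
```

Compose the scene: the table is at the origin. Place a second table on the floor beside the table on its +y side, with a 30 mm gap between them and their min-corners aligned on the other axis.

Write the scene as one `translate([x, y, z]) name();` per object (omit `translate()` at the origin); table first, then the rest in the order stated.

table();
translate([0, 556, 0]) table_2();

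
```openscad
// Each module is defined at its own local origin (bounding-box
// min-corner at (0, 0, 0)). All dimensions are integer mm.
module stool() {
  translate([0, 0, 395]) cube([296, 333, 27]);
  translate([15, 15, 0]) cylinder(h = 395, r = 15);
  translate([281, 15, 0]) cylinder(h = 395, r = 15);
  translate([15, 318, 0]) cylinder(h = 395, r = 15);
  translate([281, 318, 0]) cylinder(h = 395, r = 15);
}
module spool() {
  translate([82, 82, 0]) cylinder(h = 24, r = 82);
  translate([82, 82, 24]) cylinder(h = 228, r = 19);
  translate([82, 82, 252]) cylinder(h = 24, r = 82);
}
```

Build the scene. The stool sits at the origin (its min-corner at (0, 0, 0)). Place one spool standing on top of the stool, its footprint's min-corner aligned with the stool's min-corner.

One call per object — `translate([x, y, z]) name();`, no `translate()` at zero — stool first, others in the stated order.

stool();
translate([0, 0, 422]) spool();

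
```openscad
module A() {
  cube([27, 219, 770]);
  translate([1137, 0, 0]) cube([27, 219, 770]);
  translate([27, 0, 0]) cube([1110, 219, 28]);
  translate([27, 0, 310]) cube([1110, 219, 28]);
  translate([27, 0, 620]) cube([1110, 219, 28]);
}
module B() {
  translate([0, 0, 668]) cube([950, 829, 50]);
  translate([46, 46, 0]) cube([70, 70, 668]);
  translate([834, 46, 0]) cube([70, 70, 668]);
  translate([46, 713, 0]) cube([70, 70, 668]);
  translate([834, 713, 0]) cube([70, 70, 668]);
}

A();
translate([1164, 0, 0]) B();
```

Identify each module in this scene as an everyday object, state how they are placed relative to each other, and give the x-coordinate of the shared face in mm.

A is a bookshelf. B is a table. The table is against the bookshelf's +x side, with their −y faces flush. The x-coordinate of the shared face is 1164 mm.

The bookshelf's +x face and the table's −x face are both at x = 1164 mm.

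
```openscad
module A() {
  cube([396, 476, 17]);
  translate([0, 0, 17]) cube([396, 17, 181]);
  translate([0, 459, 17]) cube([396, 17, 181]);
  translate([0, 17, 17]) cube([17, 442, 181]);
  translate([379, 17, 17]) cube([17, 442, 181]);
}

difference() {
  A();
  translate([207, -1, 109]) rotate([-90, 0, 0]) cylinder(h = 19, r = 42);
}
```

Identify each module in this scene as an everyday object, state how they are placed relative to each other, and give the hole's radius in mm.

A is an open box. The open box has a circular hole through its front wall. The hole's radius is 42 mm.

The subtracted cylinder has r = 42 mm.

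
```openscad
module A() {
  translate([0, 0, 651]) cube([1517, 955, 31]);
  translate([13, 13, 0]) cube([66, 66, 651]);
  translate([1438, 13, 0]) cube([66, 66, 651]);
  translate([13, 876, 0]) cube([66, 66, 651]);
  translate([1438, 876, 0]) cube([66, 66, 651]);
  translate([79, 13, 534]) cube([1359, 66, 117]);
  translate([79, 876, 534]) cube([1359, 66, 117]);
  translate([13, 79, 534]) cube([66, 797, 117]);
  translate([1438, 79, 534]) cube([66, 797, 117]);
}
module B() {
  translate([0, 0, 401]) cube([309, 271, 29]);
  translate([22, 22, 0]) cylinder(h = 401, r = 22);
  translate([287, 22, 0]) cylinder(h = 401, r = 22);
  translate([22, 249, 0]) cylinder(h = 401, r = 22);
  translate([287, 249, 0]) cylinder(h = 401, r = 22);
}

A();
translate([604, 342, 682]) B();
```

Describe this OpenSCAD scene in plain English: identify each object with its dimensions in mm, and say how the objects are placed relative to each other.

A is a rectangular dining table. The top is 1517×955×31 mm with its upper surface at z = 682 mm. It stands on four 66×66 mm square legs, each inset 13 mm from the nearest pair of top edges, running from the floor to the underside of the top. Four apron rails, 66 mm thick and 117 mm tall, run between adjacent legs with their top edges flush with the underside of the top and their outer faces flush with the legs' outer faces.

B is a simple wooden stool: a rectangular seat 309 mm (x) by 271 mm (y), 29 mm thick, top face at z = 430 mm, on four round legs, each 44 mm in diameter. The legs rest on z = 0, each leg's axis is inset half a diameter from the nearest pair of seat edges (so the leg's bounding box is flush with the corner).

The stool is on top of the table, centred.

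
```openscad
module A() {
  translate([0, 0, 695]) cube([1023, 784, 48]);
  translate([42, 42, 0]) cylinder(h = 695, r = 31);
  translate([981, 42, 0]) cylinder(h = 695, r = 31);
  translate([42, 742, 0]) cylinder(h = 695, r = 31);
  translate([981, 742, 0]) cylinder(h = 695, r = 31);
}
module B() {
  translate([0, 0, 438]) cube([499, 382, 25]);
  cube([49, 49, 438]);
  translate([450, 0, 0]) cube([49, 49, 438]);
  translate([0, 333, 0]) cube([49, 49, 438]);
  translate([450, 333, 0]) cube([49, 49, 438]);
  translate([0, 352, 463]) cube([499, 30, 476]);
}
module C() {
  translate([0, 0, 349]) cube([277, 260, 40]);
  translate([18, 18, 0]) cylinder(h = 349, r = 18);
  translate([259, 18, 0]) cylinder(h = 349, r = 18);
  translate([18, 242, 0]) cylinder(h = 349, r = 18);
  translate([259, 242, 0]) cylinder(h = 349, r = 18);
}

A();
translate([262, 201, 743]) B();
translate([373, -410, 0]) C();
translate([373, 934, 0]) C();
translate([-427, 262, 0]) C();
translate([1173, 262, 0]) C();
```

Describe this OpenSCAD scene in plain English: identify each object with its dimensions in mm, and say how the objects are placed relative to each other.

A is a rectangular dining table. The top is 1023×784×48 mm with its upper surface at z = 743 mm. It stands on four round legs of 62 mm diameter, each leg's bounding box inset 11 mm from the nearest pair of top edges, running from the floor to the underside of the top.

B is a chair. The seat is a 499×382×25 mm slab with its top at z = 463 mm, on four 49×49 mm corner legs (flush with the seat edges, standing on z = 0). A flat backrest 30 mm thick, 476 mm tall, spans the full seat width and rises from the seat top along its +y edge, rear face flush with the rear of the seat.

C is a four-legged stool. The seat is a 277×260×40 mm slab whose top surface is at z = 389 mm; four round legs, each 36 mm in diameter, run from the floor (z = 0) to the underside of the seat, each leg's axis is inset half a diameter from the nearest pair of seat edges (so the leg's bounding box is flush with the corner).

The chair is on top of the table, centred. Four stools sit around the table at the −y, +y, −x, +x sides.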